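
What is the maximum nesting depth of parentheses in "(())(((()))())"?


Input: "(())(((()))())"
Tracking depth:
  Position 0 '(': depth becomes 1
  Position 1 '(': depth becomes 2
  Position 2 ')': depth becomes 1
  Position 3 ')': depth becomes 0
  Position 4 '(': depth becomes 1
  Position 5 '(': depth becomes 2
  Position 6 '(': depth becomes 3
  Position 7 '(': depth becomes 4
  Position 8 ')': depth becomes 3
  Position 9 ')': depth becomes 2
  Position 10 ')': depth becomes 1
  Position 11 '(': depth becomes 2
  Position 12 ')': depth becomes 1
  Position 13 ')': depth becomes 0
Maximum depth reached: 4

4


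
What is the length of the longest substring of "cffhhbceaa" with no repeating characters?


Input: "cffhhbceaa"
Sliding window (track last position of each char):
  Position 0 ('c'): window [0,0] length 1 -- new best
  Position 1 ('f'): window [0,1] length 2 -- new best
  Position 2 ('f'): repeat (last at 1), move window start to 2
  Position 2 ('f'): window [2,2] length 1
  Position 3 ('h'): window [2,3] length 2
  Position 4 ('h'): repeat (last at 3), move window start to 4
  Position 4 ('h'): window [4,4] length 1
  Position 5 ('b'): window [4,5] length 2
  Position 6 ('c'): window [4,6] length 3 -- new best
  Position 7 ('e'): window [4,7] length 4 -- new best
  Position 8 ('a'): window [4,8] length 5 -- new best
  Position 9 ('a'): repeat (last at 8), move window start to 9
  Position 9 ('a'): window [9,9] length 1
Longest substring with no repeats: "hbcea" with length 5

5


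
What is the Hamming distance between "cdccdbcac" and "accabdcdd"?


Comparing "cdccdbcac" and "accabdcdd" position by position:
  Position 0: 'c' vs 'a' => differ
  Position 1: 'd' vs 'c' => differ
  Position 2: 'c' vs 'c' => same
  Position 3: 'c' vs 'a' => differ
  Position 4: 'd' vs 'b' => differ
  Position 5: 'b' vs 'd' => differ
  Position 6: 'c' vs 'c' => same
  Position 7: 'a' vs 'd' => differ
  Position 8: 'c' vs 'd' => differ
Total differences (Hamming distance): 7

7


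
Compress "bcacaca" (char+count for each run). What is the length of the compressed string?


Input: bcacaca
Runs:
  'b' x 1 => "b1"
  'c' x 1 => "c1"
  'a' x 1 => "a1"
  'c' x 1 => "c1"
  'a' x 1 => "a1"
  'c' x 1 => "c1"
  'a' x 1 => "a1"
Compressed: "b1c1a1c1a1c1a1"
Compressed length: 14

14


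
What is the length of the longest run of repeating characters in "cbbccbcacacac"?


Input: "cbbccbcacacac"
Scanning for longest run:
  Position 1 ('b'): new char, reset run to 1
  Position 2 ('b'): continues run of 'b', length=2
  Position 3 ('c'): new char, reset run to 1
  Position 4 ('c'): continues run of 'c', length=2
  Position 5 ('b'): new char, reset run to 1
  Position 6 ('c'): new char, reset run to 1
  Position 7 ('a'): new char, reset run to 1
  Position 8 ('c'): new char, reset run to 1
  Position 9 ('a'): new char, reset run to 1
  Position 10 ('c'): new char, reset run to 1
  Position 11 ('a'): new char, reset run to 1
  Position 12 ('c'): new char, reset run to 1
Longest run: 'b' with length 2

2


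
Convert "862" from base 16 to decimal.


Input: "862" in base 16
Positional expansion:
  Digit '8' (value 8) x 16^2 = 2048
  Digit '6' (value 6) x 16^1 = 96
  Digit '2' (value 2) x 16^0 = 2
Sum = 2146

2146


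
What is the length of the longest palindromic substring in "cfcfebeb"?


Input: "cfcfebeb"
Checking substrings for palindromes:
  [0:3] "cfc" (len 3) => palindrome
  [1:4] "fcf" (len 3) => palindrome
  [4:7] "ebe" (len 3) => palindrome
  [5:8] "beb" (len 3) => palindrome
Longest palindromic substring: "cfc" with length 3

3


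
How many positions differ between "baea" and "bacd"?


Comparing "baea" and "bacd" position by position:
  Position 0: 'b' vs 'b' => same
  Position 1: 'a' vs 'a' => same
  Position 2: 'e' vs 'c' => DIFFER
  Position 3: 'a' vs 'd' => DIFFER
Positions that differ: 2

2


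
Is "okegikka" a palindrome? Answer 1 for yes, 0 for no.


Input: okegikka
Reversed: akkigeko
  Compare pos 0 ('o') with pos 7 ('a'): MISMATCH
  Compare pos 1 ('k') with pos 6 ('k'): match
  Compare pos 2 ('e') with pos 5 ('k'): MISMATCH
  Compare pos 3 ('g') with pos 4 ('i'): MISMATCH
Result: not a palindrome

0


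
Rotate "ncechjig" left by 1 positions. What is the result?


Input: "ncechjig", rotate left by 1
First 1 characters: "n"
Remaining characters: "cechjig"
Concatenate remaining + first: "cechjig" + "n" = "cechjign"

cechjign


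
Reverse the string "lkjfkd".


Input: lkjfkd
Reading characters right to left:
  Position 5: 'd'
  Position 4: 'k'
  Position 3: 'f'
  Position 2: 'j'
  Position 1: 'k'
  Position 0: 'l'
Reversed: dkfjkl

dkfjkl


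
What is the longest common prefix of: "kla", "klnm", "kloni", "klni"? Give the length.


Words: kla, klnm, kloni, klni
  Position 0: all 'k' => match
  Position 1: all 'l' => match
  Position 2: ('a', 'n', 'o', 'n') => mismatch, stop
LCP = "kl" (length 2)

2


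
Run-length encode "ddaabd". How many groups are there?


Input: ddaabd
Scanning for consecutive runs:
  Group 1: 'd' x 2 (positions 0-1)
  Group 2: 'a' x 2 (positions 2-3)
  Group 3: 'b' x 1 (positions 4-4)
  Group 4: 'd' x 1 (positions 5-5)
Total groups: 4

4


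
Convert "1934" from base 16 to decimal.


Input: "1934" in base 16
Positional expansion:
  Digit '1' (value 1) x 16^3 = 4096
  Digit '9' (value 9) x 16^2 = 2304
  Digit '3' (value 3) x 16^1 = 48
  Digit '4' (value 4) x 16^0 = 4
Sum = 6452

6452


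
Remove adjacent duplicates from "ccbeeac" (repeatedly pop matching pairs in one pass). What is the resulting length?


Input: ccbeeac
Stack-based adjacent duplicate removal:
  Read 'c': push. Stack: c
  Read 'c': matches stack top 'c' => pop. Stack: (empty)
  Read 'b': push. Stack: b
  Read 'e': push. Stack: be
  Read 'e': matches stack top 'e' => pop. Stack: b
  Read 'a': push. Stack: ba
  Read 'c': push. Stack: bac
Final stack: "bac" (length 3)

3


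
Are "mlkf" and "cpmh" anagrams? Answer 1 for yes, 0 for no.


Strings: "mlkf", "cpmh"
Sorted first:  fklm
Sorted second: chmp
Differ at position 0: 'f' vs 'c' => not anagrams

0


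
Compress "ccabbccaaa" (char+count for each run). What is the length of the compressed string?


Input: ccabbccaaa
Runs:
  'c' x 2 => "c2"
  'a' x 1 => "a1"
  'b' x 2 => "b2"
  'c' x 2 => "c2"
  'a' x 3 => "a3"
Compressed: "c2a1b2c2a3"
Compressed length: 10

10


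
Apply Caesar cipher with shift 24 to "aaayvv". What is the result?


Caesar cipher: shift "aaayvv" by 24
  'a' (pos 0) + 24 = pos 24 = 'y'
  'a' (pos 0) + 24 = pos 24 = 'y'
  'a' (pos 0) + 24 = pos 24 = 'y'
  'y' (pos 24) + 24 = pos 22 = 'w'
  'v' (pos 21) + 24 = pos 19 = 't'
  'v' (pos 21) + 24 = pos 19 = 't'
Result: yyywtt

yyywtt


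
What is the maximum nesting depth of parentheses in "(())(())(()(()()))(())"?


Input: "(())(())(()(()()))(())"
Tracking depth:
  Position 0 '(': depth becomes 1
  Position 1 '(': depth becomes 2
  Position 2 ')': depth becomes 1
  Position 3 ')': depth becomes 0
  Position 4 '(': depth becomes 1
  Position 5 '(': depth becomes 2
  Position 6 ')': depth becomes 1
  Position 7 ')': depth becomes 0
  Position 8 '(': depth becomes 1
  Position 9 '(': depth becomes 2
  Position 10 ')': depth becomes 1
  Position 11 '(': depth becomes 2
  Position 12 '(': depth becomes 3
  Position 13 ')': depth becomes 2
  Position 14 '(': depth becomes 3
  Position 15 ')': depth becomes 2
  Position 16 ')': depth becomes 1
  Position 17 ')': depth becomes 0
  Position 18 '(': depth becomes 1
  Position 19 '(': depth becomes 2
  Position 20 ')': depth becomes 1
  Position 21 ')': depth becomes 0
Maximum depth reached: 3

3


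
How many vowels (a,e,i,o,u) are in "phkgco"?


Input: phkgco
Checking each character:
  'p' at position 0: consonant
  'h' at position 1: consonant
  'k' at position 2: consonant
  'g' at position 3: consonant
  'c' at position 4: consonant
  'o' at position 5: vowel (running total: 1)
Total vowels: 1

1


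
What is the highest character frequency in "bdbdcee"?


Input: bdbdcee
Character counts:
  'b': 2
  'c': 1
  'd': 2
  'e': 2
Maximum frequency: 2

2


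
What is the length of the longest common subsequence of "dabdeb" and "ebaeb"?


LCS of "dabdeb" and "ebaeb"
DP table:
           e    b    a    e    b
      0    0    0    0    0    0
  d   0    0    0    0    0    0
  a   0    0    0    1    1    1
  b   0    0    1    1    1    2
  d   0    0    1    1    1    2
  e   0    1    1    1    2    2
  b   0    1    2    2    2    3
LCS length = dp[6][5] = 3

3


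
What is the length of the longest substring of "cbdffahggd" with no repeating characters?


Input: "cbdffahggd"
Sliding window (track last position of each char):
  Position 0 ('c'): window [0,0] length 1 -- new best
  Position 1 ('b'): window [0,1] length 2 -- new best
  Position 2 ('d'): window [0,2] length 3 -- new best
  Position 3 ('f'): window [0,3] length 4 -- new best
  Position 4 ('f'): repeat (last at 3), move window start to 4
  Position 4 ('f'): window [4,4] length 1
  Position 5 ('a'): window [4,5] length 2
  Position 6 ('h'): window [4,6] length 3
  Position 7 ('g'): window [4,7] length 4
  Position 8 ('g'): repeat (last at 7), move window start to 8
  Position 8 ('g'): window [8,8] length 1
  Position 9 ('d'): window [8,9] length 2
Longest substring with no repeats: "cbdf" with length 4

4


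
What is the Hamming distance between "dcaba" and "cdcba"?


Comparing "dcaba" and "cdcba" position by position:
  Position 0: 'd' vs 'c' => differ
  Position 1: 'c' vs 'd' => differ
  Position 2: 'a' vs 'c' => differ
  Position 3: 'b' vs 'b' => same
  Position 4: 'a' vs 'a' => same
Total differences (Hamming distance): 3

3


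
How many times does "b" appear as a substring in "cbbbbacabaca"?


Searching for "b" in "cbbbbacabaca"
Scanning each position:
  Position 0: "c" => no
  Position 1: "b" => MATCH
  Position 2: "b" => MATCH
  Position 3: "b" => MATCH
  Position 4: "b" => MATCH
  Position 5: "a" => no
  Position 6: "c" => no
  Position 7: "a" => no
  Position 8: "b" => MATCH
  Position 9: "a" => no
  Position 10: "c" => no
  Position 11: "a" => no
Total occurrences: 5

5


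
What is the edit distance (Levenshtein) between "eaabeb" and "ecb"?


Computing edit distance: "eaabeb" -> "ecb"
DP table:
           e    c    b
      0    1    2    3
  e   1    0    1    2
  a   2    1    1    2
  a   3    2    2    2
  b   4    3    3    2
  e   5    4    4    3
  b   6    5    5    4
Edit distance = dp[6][3] = 4

4


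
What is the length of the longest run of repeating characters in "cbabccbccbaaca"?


Input: "cbabccbccbaaca"
Scanning for longest run:
  Position 1 ('b'): new char, reset run to 1
  Position 2 ('a'): new char, reset run to 1
  Position 3 ('b'): new char, reset run to 1
  Position 4 ('c'): new char, reset run to 1
  Position 5 ('c'): continues run of 'c', length=2
  Position 6 ('b'): new char, reset run to 1
  Position 7 ('c'): new char, reset run to 1
  Position 8 ('c'): continues run of 'c', length=2
  Position 9 ('b'): new char, reset run to 1
  Position 10 ('a'): new char, reset run to 1
  Position 11 ('a'): continues run of 'a', length=2
  Position 12 ('c'): new char, reset run to 1
  Position 13 ('a'): new char, reset run to 1
Longest run: 'c' with length 2

2


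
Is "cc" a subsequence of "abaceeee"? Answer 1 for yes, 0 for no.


Check if "cc" is a subsequence of "abaceeee"
Greedy scan:
  Position 0 ('a'): no match needed
  Position 1 ('b'): no match needed
  Position 2 ('a'): no match needed
  Position 3 ('c'): matches sub[0] = 'c'
  Position 4 ('e'): no match needed
  Position 5 ('e'): no match needed
  Position 6 ('e'): no match needed
  Position 7 ('e'): no match needed
Only matched 1/2 characters => not a subsequence

0


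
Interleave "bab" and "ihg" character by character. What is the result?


Interleaving "bab" and "ihg":
  Position 0: 'b' from first, 'i' from second => "bi"
  Position 1: 'a' from first, 'h' from second => "ah"
  Position 2: 'b' from first, 'g' from second => "bg"
Result: biahbg

biahbg


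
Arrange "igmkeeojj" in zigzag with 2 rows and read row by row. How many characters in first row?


Zigzag "igmkeeojj" into 2 rows:
Placing characters:
  'i' => row 0
  'g' => row 1
  'm' => row 0
  'k' => row 1
  'e' => row 0
  'e' => row 1
  'o' => row 0
  'j' => row 1
  'j' => row 0
Rows:
  Row 0: "imeoj"
  Row 1: "gkej"
First row length: 5

5


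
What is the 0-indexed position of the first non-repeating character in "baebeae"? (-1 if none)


Input: baebeae
Character frequencies:
  'a': 2
  'b': 2
  'e': 3
Scanning left to right for freq == 1:
  Position 0 ('b'): freq=2, skip
  Position 1 ('a'): freq=2, skip
  Position 2 ('e'): freq=3, skip
  Position 3 ('b'): freq=2, skip
  Position 4 ('e'): freq=3, skip
  Position 5 ('a'): freq=2, skip
  Position 6 ('e'): freq=3, skip
  No unique character found => answer = -1

-1


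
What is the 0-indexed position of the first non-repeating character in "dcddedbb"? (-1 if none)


Input: dcddedbb
Character frequencies:
  'b': 2
  'c': 1
  'd': 4
  'e': 1
Scanning left to right for freq == 1:
  Position 0 ('d'): freq=4, skip
  Position 1 ('c'): unique! => answer = 1

1


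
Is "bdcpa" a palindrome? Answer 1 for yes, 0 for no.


Input: bdcpa
Reversed: apcdb
  Compare pos 0 ('b') with pos 4 ('a'): MISMATCH
  Compare pos 1 ('d') with pos 3 ('p'): MISMATCH
Result: not a palindrome

0


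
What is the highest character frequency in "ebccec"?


Input: ebccec
Character counts:
  'b': 1
  'c': 3
  'e': 2
Maximum frequency: 3

3


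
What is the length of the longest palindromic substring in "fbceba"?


Input: "fbceba"
Checking substrings for palindromes:
  No multi-char palindromic substrings found
Longest palindromic substring: "f" with length 1

1


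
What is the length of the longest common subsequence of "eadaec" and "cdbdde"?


LCS of "eadaec" and "cdbdde"
DP table:
           c    d    b    d    d    e
      0    0    0    0    0    0    0
  e   0    0    0    0    0    0    1
  a   0    0    0    0    0    0    1
  d   0    0    1    1    1    1    1
  a   0    0    1    1    1    1    1
  e   0    0    1    1    1    1    2
  c   0    1    1    1    1    1    2
LCS length = dp[6][6] = 2

2


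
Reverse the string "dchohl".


Input: dchohl
Reading characters right to left:
  Position 5: 'l'
  Position 4: 'h'
  Position 3: 'o'
  Position 2: 'h'
  Position 1: 'c'
  Position 0: 'd'
Reversed: lhohcd

lhohcd


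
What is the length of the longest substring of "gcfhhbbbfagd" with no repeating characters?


Input: "gcfhhbbbfagd"
Sliding window (track last position of each char):
  Position 0 ('g'): window [0,0] length 1 -- new best
  Position 1 ('c'): window [0,1] length 2 -- new best
  Position 2 ('f'): window [0,2] length 3 -- new best
  Position 3 ('h'): window [0,3] length 4 -- new best
  Position 4 ('h'): repeat (last at 3), move window start to 4
  Position 4 ('h'): window [4,4] length 1
  Position 5 ('b'): window [4,5] length 2
  Position 6 ('b'): repeat (last at 5), move window start to 6
  Position 6 ('b'): window [6,6] length 1
  Position 7 ('b'): repeat (last at 6), move window start to 7
  Position 7 ('b'): window [7,7] length 1
  Position 8 ('f'): window [7,8] length 2
  Position 9 ('a'): window [7,9] length 3
  Position 10 ('g'): window [7,10] length 4
  Position 11 ('d'): window [7,11] length 5 -- new best
Longest substring with no repeats: "bfagd" with length 5

5


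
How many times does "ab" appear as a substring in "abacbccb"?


Searching for "ab" in "abacbccb"
Scanning each position:
  Position 0: "ab" => MATCH
  Position 1: "ba" => no
  Position 2: "ac" => no
  Position 3: "cb" => no
  Position 4: "bc" => no
  Position 5: "cc" => no
  Position 6: "cb" => no
Total occurrences: 1

1


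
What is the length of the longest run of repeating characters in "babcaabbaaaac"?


Input: "babcaabbaaaac"
Scanning for longest run:
  Position 1 ('a'): new char, reset run to 1
  Position 2 ('b'): new char, reset run to 1
  Position 3 ('c'): new char, reset run to 1
  Position 4 ('a'): new char, reset run to 1
  Position 5 ('a'): continues run of 'a', length=2
  Position 6 ('b'): new char, reset run to 1
  Position 7 ('b'): continues run of 'b', length=2
  Position 8 ('a'): new char, reset run to 1
  Position 9 ('a'): continues run of 'a', length=2
  Position 10 ('a'): continues run of 'a', length=3
  Position 11 ('a'): continues run of 'a', length=4
  Position 12 ('c'): new char, reset run to 1
Longest run: 'a' with length 4

4


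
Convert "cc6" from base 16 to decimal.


Input: "cc6" in base 16
Positional expansion:
  Digit 'c' (value 12) x 16^2 = 3072
  Digit 'c' (value 12) x 16^1 = 192
  Digit '6' (value 6) x 16^0 = 6
Sum = 3270

3270


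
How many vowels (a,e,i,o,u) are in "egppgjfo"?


Input: egppgjfo
Checking each character:
  'e' at position 0: vowel (running total: 1)
  'g' at position 1: consonant
  'p' at position 2: consonant
  'p' at position 3: consonant
  'g' at position 4: consonant
  'j' at position 5: consonant
  'f' at position 6: consonant
  'o' at position 7: vowel (running total: 2)
Total vowels: 2

2


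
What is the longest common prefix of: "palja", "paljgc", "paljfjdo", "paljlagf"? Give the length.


Words: palja, paljgc, paljfjdo, paljlagf
  Position 0: all 'p' => match
  Position 1: all 'a' => match
  Position 2: all 'l' => match
  Position 3: all 'j' => match
  Position 4: ('a', 'g', 'f', 'l') => mismatch, stop
LCP = "palj" (length 4)

4


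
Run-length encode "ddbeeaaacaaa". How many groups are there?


Input: ddbeeaaacaaa
Scanning for consecutive runs:
  Group 1: 'd' x 2 (positions 0-1)
  Group 2: 'b' x 1 (positions 2-2)
  Group 3: 'e' x 2 (positions 3-4)
  Group 4: 'a' x 3 (positions 5-7)
  Group 5: 'c' x 1 (positions 8-8)
  Group 6: 'a' x 3 (positions 9-11)
Total groups: 6

6


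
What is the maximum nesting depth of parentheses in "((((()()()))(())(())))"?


Input: "((((()()()))(())(())))"
Tracking depth:
  Position 0 '(': depth becomes 1
  Position 1 '(': depth becomes 2
  Position 2 '(': depth becomes 3
  Position 3 '(': depth becomes 4
  Position 4 '(': depth becomes 5
  Position 5 ')': depth becomes 4
  Position 6 '(': depth becomes 5
  Position 7 ')': depth becomes 4
  Position 8 '(': depth becomes 5
  Position 9 ')': depth becomes 4
  Position 10 ')': depth becomes 3
  Position 11 ')': depth becomes 2
  Position 12 '(': depth becomes 3
  Position 13 '(': depth becomes 4
  Position 14 ')': depth becomes 3
  Position 15 ')': depth becomes 2
  Position 16 '(': depth becomes 3
  Position 17 '(': depth becomes 4
  Position 18 ')': depth becomes 3
  Position 19 ')': depth becomes 2
  Position 20 ')': depth becomes 1
  Position 21 ')': depth becomes 0
Maximum depth reached: 5

5


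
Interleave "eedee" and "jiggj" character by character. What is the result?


Interleaving "eedee" and "jiggj":
  Position 0: 'e' from first, 'j' from second => "ej"
  Position 1: 'e' from first, 'i' from second => "ei"
  Position 2: 'd' from first, 'g' from second => "dg"
  Position 3: 'e' from first, 'g' from second => "eg"
  Position 4: 'e' from first, 'j' from second => "ej"
Result: ejeidgegej

ejeidgegej


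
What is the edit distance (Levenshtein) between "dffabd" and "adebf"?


Computing edit distance: "dffabd" -> "adebf"
DP table:
           a    d    e    b    f
      0    1    2    3    4    5
  d   1    1    1    2    3    4
  f   2    2    2    2    3    3
  f   3    3    3    3    3    3
  a   4    3    4    4    4    4
  b   5    4    4    5    4    5
  d   6    5    4    5    5    5
Edit distance = dp[6][5] = 5

5


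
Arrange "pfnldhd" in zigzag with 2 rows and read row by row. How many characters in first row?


Zigzag "pfnldhd" into 2 rows:
Placing characters:
  'p' => row 0
  'f' => row 1
  'n' => row 0
  'l' => row 1
  'd' => row 0
  'h' => row 1
  'd' => row 0
Rows:
  Row 0: "pndd"
  Row 1: "flh"
First row length: 4

4


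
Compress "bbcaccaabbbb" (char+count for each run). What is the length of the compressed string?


Input: bbcaccaabbbb
Runs:
  'b' x 2 => "b2"
  'c' x 1 => "c1"
  'a' x 1 => "a1"
  'c' x 2 => "c2"
  'a' x 2 => "a2"
  'b' x 4 => "b4"
Compressed: "b2c1a1c2a2b4"
Compressed length: 12

12


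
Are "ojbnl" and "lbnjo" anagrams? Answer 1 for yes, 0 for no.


Strings: "ojbnl", "lbnjo"
Sorted first:  bjlno
Sorted second: bjlno
Sorted forms match => anagrams

1


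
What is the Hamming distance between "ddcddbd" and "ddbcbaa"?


Comparing "ddcddbd" and "ddbcbaa" position by position:
  Position 0: 'd' vs 'd' => same
  Position 1: 'd' vs 'd' => same
  Position 2: 'c' vs 'b' => differ
  Position 3: 'd' vs 'c' => differ
  Position 4: 'd' vs 'b' => differ
  Position 5: 'b' vs 'a' => differ
  Position 6: 'd' vs 'a' => differ
Total differences (Hamming distance): 5

5


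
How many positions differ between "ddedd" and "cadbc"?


Comparing "ddedd" and "cadbc" position by position:
  Position 0: 'd' vs 'c' => DIFFER
  Position 1: 'd' vs 'a' => DIFFER
  Position 2: 'e' vs 'd' => DIFFER
  Position 3: 'd' vs 'b' => DIFFER
  Position 4: 'd' vs 'c' => DIFFER
Positions that differ: 5

5


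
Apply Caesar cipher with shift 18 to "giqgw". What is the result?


Caesar cipher: shift "giqgw" by 18
  'g' (pos 6) + 18 = pos 24 = 'y'
  'i' (pos 8) + 18 = pos 0 = 'a'
  'q' (pos 16) + 18 = pos 8 = 'i'
  'g' (pos 6) + 18 = pos 24 = 'y'
  'w' (pos 22) + 18 = pos 14 = 'o'
Result: yaiyo

yaiyo


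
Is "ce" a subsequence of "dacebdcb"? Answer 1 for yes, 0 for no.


Check if "ce" is a subsequence of "dacebdcb"
Greedy scan:
  Position 0 ('d'): no match needed
  Position 1 ('a'): no match needed
  Position 2 ('c'): matches sub[0] = 'c'
  Position 3 ('e'): matches sub[1] = 'e'
  Position 4 ('b'): no match needed
  Position 5 ('d'): no match needed
  Position 6 ('c'): no match needed
  Position 7 ('b'): no match needed
All 2 characters matched => is a subsequence

1


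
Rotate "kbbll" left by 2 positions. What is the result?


Input: "kbbll", rotate left by 2
First 2 characters: "kb"
Remaining characters: "bll"
Concatenate remaining + first: "bll" + "kb" = "bllkb"

bllkb


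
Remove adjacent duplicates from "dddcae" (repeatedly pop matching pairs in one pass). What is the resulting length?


Input: dddcae
Stack-based adjacent duplicate removal:
  Read 'd': push. Stack: d
  Read 'd': matches stack top 'd' => pop. Stack: (empty)
  Read 'd': push. Stack: d
  Read 'c': push. Stack: dc
  Read 'a': push. Stack: dca
  Read 'e': push. Stack: dcae
Final stack: "dcae" (length 4)

4


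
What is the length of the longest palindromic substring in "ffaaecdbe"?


Input: "ffaaecdbe"
Checking substrings for palindromes:
  [0:2] "ff" (len 2) => palindrome
  [2:4] "aa" (len 2) => palindrome
Longest palindromic substring: "ff" with length 2

2


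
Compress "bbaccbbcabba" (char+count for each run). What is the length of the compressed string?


Input: bbaccbbcabba
Runs:
  'b' x 2 => "b2"
  'a' x 1 => "a1"
  'c' x 2 => "c2"
  'b' x 2 => "b2"
  'c' x 1 => "c1"
  'a' x 1 => "a1"
  'b' x 2 => "b2"
  'a' x 1 => "a1"
Compressed: "b2a1c2b2c1a1b2a1"
Compressed length: 16

16


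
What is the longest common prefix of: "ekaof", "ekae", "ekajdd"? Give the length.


Words: ekaof, ekae, ekajdd
  Position 0: all 'e' => match
  Position 1: all 'k' => match
  Position 2: all 'a' => match
  Position 3: ('o', 'e', 'j') => mismatch, stop
LCP = "eka" (length 3)

3


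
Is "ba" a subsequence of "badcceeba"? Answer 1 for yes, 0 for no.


Check if "ba" is a subsequence of "badcceeba"
Greedy scan:
  Position 0 ('b'): matches sub[0] = 'b'
  Position 1 ('a'): matches sub[1] = 'a'
  Position 2 ('d'): no match needed
  Position 3 ('c'): no match needed
  Position 4 ('c'): no match needed
  Position 5 ('e'): no match needed
  Position 6 ('e'): no match needed
  Position 7 ('b'): no match needed
  Position 8 ('a'): no match needed
All 2 characters matched => is a subsequence

1


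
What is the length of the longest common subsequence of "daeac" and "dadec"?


LCS of "daeac" and "dadec"
DP table:
           d    a    d    e    c
      0    0    0    0    0    0
  d   0    1    1    1    1    1
  a   0    1    2    2    2    2
  e   0    1    2    2    3    3
  a   0    1    2    2    3    3
  c   0    1    2    2    3    4
LCS length = dp[5][5] = 4

4


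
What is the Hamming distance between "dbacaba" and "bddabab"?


Comparing "dbacaba" and "bddabab" position by position:
  Position 0: 'd' vs 'b' => differ
  Position 1: 'b' vs 'd' => differ
  Position 2: 'a' vs 'd' => differ
  Position 3: 'c' vs 'a' => differ
  Position 4: 'a' vs 'b' => differ
  Position 5: 'b' vs 'a' => differ
  Position 6: 'a' vs 'b' => differ
Total differences (Hamming distance): 7

7


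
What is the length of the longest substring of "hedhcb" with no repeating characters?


Input: "hedhcb"
Sliding window (track last position of each char):
  Position 0 ('h'): window [0,0] length 1 -- new best
  Position 1 ('e'): window [0,1] length 2 -- new best
  Position 2 ('d'): window [0,2] length 3 -- new best
  Position 3 ('h'): repeat (last at 0), move window start to 1
  Position 3 ('h'): window [1,3] length 3
  Position 4 ('c'): window [1,4] length 4 -- new best
  Position 5 ('b'): window [1,5] length 5 -- new best
Longest substring with no repeats: "edhcb" with length 5

5


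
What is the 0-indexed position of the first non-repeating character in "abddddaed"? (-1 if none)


Input: abddddaed
Character frequencies:
  'a': 2
  'b': 1
  'd': 5
  'e': 1
Scanning left to right for freq == 1:
  Position 0 ('a'): freq=2, skip
  Position 1 ('b'): unique! => answer = 1

1


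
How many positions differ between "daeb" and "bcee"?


Comparing "daeb" and "bcee" position by position:
  Position 0: 'd' vs 'b' => DIFFER
  Position 1: 'a' vs 'c' => DIFFER
  Position 2: 'e' vs 'e' => same
  Position 3: 'b' vs 'e' => DIFFER
Positions that differ: 3

3


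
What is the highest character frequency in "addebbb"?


Input: addebbb
Character counts:
  'a': 1
  'b': 3
  'd': 2
  'e': 1
Maximum frequency: 3

3


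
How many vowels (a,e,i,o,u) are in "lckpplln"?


Input: lckpplln
Checking each character:
  'l' at position 0: consonant
  'c' at position 1: consonant
  'k' at position 2: consonant
  'p' at position 3: consonant
  'p' at position 4: consonant
  'l' at position 5: consonant
  'l' at position 6: consonant
  'n' at position 7: consonant
Total vowels: 0

0


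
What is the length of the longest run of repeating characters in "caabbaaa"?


Input: "caabbaaa"
Scanning for longest run:
  Position 1 ('a'): new char, reset run to 1
  Position 2 ('a'): continues run of 'a', length=2
  Position 3 ('b'): new char, reset run to 1
  Position 4 ('b'): continues run of 'b', length=2
  Position 5 ('a'): new char, reset run to 1
  Position 6 ('a'): continues run of 'a', length=2
  Position 7 ('a'): continues run of 'a', length=3
Longest run: 'a' with length 3

3


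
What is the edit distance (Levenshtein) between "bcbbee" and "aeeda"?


Computing edit distance: "bcbbee" -> "aeeda"
DP table:
           a    e    e    d    a
      0    1    2    3    4    5
  b   1    1    2    3    4    5
  c   2    2    2    3    4    5
  b   3    3    3    3    4    5
  b   4    4    4    4    4    5
  e   5    5    4    4    5    5
  e   6    6    5    4    5    6
Edit distance = dp[6][5] = 6

6


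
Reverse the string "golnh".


Input: golnh
Reading characters right to left:
  Position 4: 'h'
  Position 3: 'n'
  Position 2: 'l'
  Position 1: 'o'
  Position 0: 'g'
Reversed: hnlog

hnlog


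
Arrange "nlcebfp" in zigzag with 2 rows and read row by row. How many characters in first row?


Zigzag "nlcebfp" into 2 rows:
Placing characters:
  'n' => row 0
  'l' => row 1
  'c' => row 0
  'e' => row 1
  'b' => row 0
  'f' => row 1
  'p' => row 0
Rows:
  Row 0: "ncbp"
  Row 1: "lef"
First row length: 4

4


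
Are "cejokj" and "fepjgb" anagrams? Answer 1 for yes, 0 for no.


Strings: "cejokj", "fepjgb"
Sorted first:  cejjko
Sorted second: befgjp
Differ at position 0: 'c' vs 'b' => not anagrams

0


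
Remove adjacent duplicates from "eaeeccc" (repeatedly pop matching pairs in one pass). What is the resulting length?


Input: eaeeccc
Stack-based adjacent duplicate removal:
  Read 'e': push. Stack: e
  Read 'a': push. Stack: ea
  Read 'e': push. Stack: eae
  Read 'e': matches stack top 'e' => pop. Stack: ea
  Read 'c': push. Stack: eac
  Read 'c': matches stack top 'c' => pop. Stack: ea
  Read 'c': push. Stack: eac
Final stack: "eac" (length 3)

3


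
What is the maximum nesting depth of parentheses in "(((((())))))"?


Input: "(((((())))))"
Tracking depth:
  Position 0 '(': depth becomes 1
  Position 1 '(': depth becomes 2
  Position 2 '(': depth becomes 3
  Position 3 '(': depth becomes 4
  Position 4 '(': depth becomes 5
  Position 5 '(': depth becomes 6
  Position 6 ')': depth becomes 5
  Position 7 ')': depth becomes 4
  Position 8 ')': depth becomes 3
  Position 9 ')': depth becomes 2
  Position 10 ')': depth becomes 1
  Position 11 ')': depth becomes 0
Maximum depth reached: 6

6


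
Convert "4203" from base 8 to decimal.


Input: "4203" in base 8
Positional expansion:
  Digit '4' (value 4) x 8^3 = 2048
  Digit '2' (value 2) x 8^2 = 128
  Digit '0' (value 0) x 8^1 = 0
  Digit '3' (value 3) x 8^0 = 3
Sum = 2179

2179


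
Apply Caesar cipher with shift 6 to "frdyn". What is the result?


Caesar cipher: shift "frdyn" by 6
  'f' (pos 5) + 6 = pos 11 = 'l'
  'r' (pos 17) + 6 = pos 23 = 'x'
  'd' (pos 3) + 6 = pos 9 = 'j'
  'y' (pos 24) + 6 = pos 4 = 'e'
  'n' (pos 13) + 6 = pos 19 = 't'
Result: lxjet

lxjet


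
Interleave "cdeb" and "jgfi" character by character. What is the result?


Interleaving "cdeb" and "jgfi":
  Position 0: 'c' from first, 'j' from second => "cj"
  Position 1: 'd' from first, 'g' from second => "dg"
  Position 2: 'e' from first, 'f' from second => "ef"
  Position 3: 'b' from first, 'i' from second => "bi"
Result: cjdgefbi

cjdgefbi


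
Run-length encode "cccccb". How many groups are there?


Input: cccccb
Scanning for consecutive runs:
  Group 1: 'c' x 5 (positions 0-4)
  Group 2: 'b' x 1 (positions 5-5)
Total groups: 2

2


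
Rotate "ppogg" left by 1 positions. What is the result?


Input: "ppogg", rotate left by 1
First 1 characters: "p"
Remaining characters: "pogg"
Concatenate remaining + first: "pogg" + "p" = "poggp"

poggp


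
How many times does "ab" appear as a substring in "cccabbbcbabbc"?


Searching for "ab" in "cccabbbcbabbc"
Scanning each position:
  Position 0: "cc" => no
  Position 1: "cc" => no
  Position 2: "ca" => no
  Position 3: "ab" => MATCH
  Position 4: "bb" => no
  Position 5: "bb" => no
  Position 6: "bc" => no
  Position 7: "cb" => no
  Position 8: "ba" => no
  Position 9: "ab" => MATCH
  Position 10: "bb" => no
  Position 11: "bc" => no
Total occurrences: 2

2


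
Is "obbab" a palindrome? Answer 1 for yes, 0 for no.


Input: obbab
Reversed: babbo
  Compare pos 0 ('o') with pos 4 ('b'): MISMATCH
  Compare pos 1 ('b') with pos 3 ('a'): MISMATCH
Result: not a palindrome

0


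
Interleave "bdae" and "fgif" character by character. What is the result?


Interleaving "bdae" and "fgif":
  Position 0: 'b' from first, 'f' from second => "bf"
  Position 1: 'd' from first, 'g' from second => "dg"
  Position 2: 'a' from first, 'i' from second => "ai"
  Position 3: 'e' from first, 'f' from second => "ef"
Result: bfdgaief

bfdgaief


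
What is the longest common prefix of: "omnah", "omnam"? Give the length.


Words: omnah, omnam
  Position 0: all 'o' => match
  Position 1: all 'm' => match
  Position 2: all 'n' => match
  Position 3: all 'a' => match
  Position 4: ('h', 'm') => mismatch, stop
LCP = "omna" (length 4)

4


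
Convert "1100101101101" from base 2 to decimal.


Input: "1100101101101" in base 2
Positional expansion:
  Digit '1' (value 1) x 2^12 = 4096
  Digit '1' (value 1) x 2^11 = 2048
  Digit '0' (value 0) x 2^10 = 0
  Digit '0' (value 0) x 2^9 = 0
  Digit '1' (value 1) x 2^8 = 256
  Digit '0' (value 0) x 2^7 = 0
  Digit '1' (value 1) x 2^6 = 64
  Digit '1' (value 1) x 2^5 = 32
  Digit '0' (value 0) x 2^4 = 0
  Digit '1' (value 1) x 2^3 = 8
  Digit '1' (value 1) x 2^2 = 4
  Digit '0' (value 0) x 2^1 = 0
  Digit '1' (value 1) x 2^0 = 1
Sum = 6509

6509


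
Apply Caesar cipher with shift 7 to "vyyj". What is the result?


Caesar cipher: shift "vyyj" by 7
  'v' (pos 21) + 7 = pos 2 = 'c'
  'y' (pos 24) + 7 = pos 5 = 'f'
  'y' (pos 24) + 7 = pos 5 = 'f'
  'j' (pos 9) + 7 = pos 16 = 'q'
Result: cffq

cffq


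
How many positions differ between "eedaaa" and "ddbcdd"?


Comparing "eedaaa" and "ddbcdd" position by position:
  Position 0: 'e' vs 'd' => DIFFER
  Position 1: 'e' vs 'd' => DIFFER
  Position 2: 'd' vs 'b' => DIFFER
  Position 3: 'a' vs 'c' => DIFFER
  Position 4: 'a' vs 'd' => DIFFER
  Position 5: 'a' vs 'd' => DIFFER
Positions that differ: 6

6


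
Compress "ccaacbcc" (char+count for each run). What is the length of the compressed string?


Input: ccaacbcc
Runs:
  'c' x 2 => "c2"
  'a' x 2 => "a2"
  'c' x 1 => "c1"
  'b' x 1 => "b1"
  'c' x 2 => "c2"
Compressed: "c2a2c1b1c2"
Compressed length: 10

10


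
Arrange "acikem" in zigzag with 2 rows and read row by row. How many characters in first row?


Zigzag "acikem" into 2 rows:
Placing characters:
  'a' => row 0
  'c' => row 1
  'i' => row 0
  'k' => row 1
  'e' => row 0
  'm' => row 1
Rows:
  Row 0: "aie"
  Row 1: "ckm"
First row length: 3

3


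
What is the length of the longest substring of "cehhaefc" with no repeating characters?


Input: "cehhaefc"
Sliding window (track last position of each char):
  Position 0 ('c'): window [0,0] length 1 -- new best
  Position 1 ('e'): window [0,1] length 2 -- new best
  Position 2 ('h'): window [0,2] length 3 -- new best
  Position 3 ('h'): repeat (last at 2), move window start to 3
  Position 3 ('h'): window [3,3] length 1
  Position 4 ('a'): window [3,4] length 2
  Position 5 ('e'): window [3,5] length 3
  Position 6 ('f'): window [3,6] length 4 -- new best
  Position 7 ('c'): window [3,7] length 5 -- new best
Longest substring with no repeats: "haefc" with length 5

5


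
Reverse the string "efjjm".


Input: efjjm
Reading characters right to left:
  Position 4: 'm'
  Position 3: 'j'
  Position 2: 'j'
  Position 1: 'f'
  Position 0: 'e'
Reversed: mjjfe

mjjfe


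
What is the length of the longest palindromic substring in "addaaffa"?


Input: "addaaffa"
Checking substrings for palindromes:
  [0:4] "adda" (len 4) => palindrome
  [4:8] "affa" (len 4) => palindrome
  [1:3] "dd" (len 2) => palindrome
  [3:5] "aa" (len 2) => palindrome
  [5:7] "ff" (len 2) => palindrome
Longest palindromic substring: "adda" with length 4

4


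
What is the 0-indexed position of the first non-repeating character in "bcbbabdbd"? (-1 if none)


Input: bcbbabdbd
Character frequencies:
  'a': 1
  'b': 5
  'c': 1
  'd': 2
Scanning left to right for freq == 1:
  Position 0 ('b'): freq=5, skip
  Position 1 ('c'): unique! => answer = 1

1


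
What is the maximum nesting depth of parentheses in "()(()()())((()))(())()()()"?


Input: "()(()()())((()))(())()()()"
Tracking depth:
  Position 0 '(': depth becomes 1
  Position 1 ')': depth becomes 0
  Position 2 '(': depth becomes 1
  Position 3 '(': depth becomes 2
  Position 4 ')': depth becomes 1
  Position 5 '(': depth becomes 2
  Position 6 ')': depth becomes 1
  Position 7 '(': depth becomes 2
  Position 8 ')': depth becomes 1
  Position 9 ')': depth becomes 0
  Position 10 '(': depth becomes 1
  Position 11 '(': depth becomes 2
  Position 12 '(': depth becomes 3
  Position 13 ')': depth becomes 2
  Position 14 ')': depth becomes 1
  Position 15 ')': depth becomes 0
  Position 16 '(': depth becomes 1
  Position 17 '(': depth becomes 2
  Position 18 ')': depth becomes 1
  Position 19 ')': depth becomes 0
  Position 20 '(': depth becomes 1
  Position 21 ')': depth becomes 0
  Position 22 '(': depth becomes 1
  Position 23 ')': depth becomes 0
  Position 24 '(': depth becomes 1
  Position 25 ')': depth becomes 0
Maximum depth reached: 3

3


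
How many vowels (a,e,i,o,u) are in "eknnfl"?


Input: eknnfl
Checking each character:
  'e' at position 0: vowel (running total: 1)
  'k' at position 1: consonant
  'n' at position 2: consonant
  'n' at position 3: consonant
  'f' at position 4: consonant
  'l' at position 5: consonant
Total vowels: 1

1


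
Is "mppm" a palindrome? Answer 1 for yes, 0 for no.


Input: mppm
Reversed: mppm
  Compare pos 0 ('m') with pos 3 ('m'): match
  Compare pos 1 ('p') with pos 2 ('p'): match
Result: palindrome

1


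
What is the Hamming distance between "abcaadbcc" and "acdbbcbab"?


Comparing "abcaadbcc" and "acdbbcbab" position by position:
  Position 0: 'a' vs 'a' => same
  Position 1: 'b' vs 'c' => differ
  Position 2: 'c' vs 'd' => differ
  Position 3: 'a' vs 'b' => differ
  Position 4: 'a' vs 'b' => differ
  Position 5: 'd' vs 'c' => differ
  Position 6: 'b' vs 'b' => same
  Position 7: 'c' vs 'a' => differ
  Position 8: 'c' vs 'b' => differ
Total differences (Hamming distance): 7

7


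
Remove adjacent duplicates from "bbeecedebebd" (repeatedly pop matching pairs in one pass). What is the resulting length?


Input: bbeecedebebd
Stack-based adjacent duplicate removal:
  Read 'b': push. Stack: b
  Read 'b': matches stack top 'b' => pop. Stack: (empty)
  Read 'e': push. Stack: e
  Read 'e': matches stack top 'e' => pop. Stack: (empty)
  Read 'c': push. Stack: c
  Read 'e': push. Stack: ce
  Read 'd': push. Stack: ced
  Read 'e': push. Stack: cede
  Read 'b': push. Stack: cedeb
  Read 'e': push. Stack: cedebe
  Read 'b': push. Stack: cedebeb
  Read 'd': push. Stack: cedebebd
Final stack: "cedebebd" (length 8)

8


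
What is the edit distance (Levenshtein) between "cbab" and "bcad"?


Computing edit distance: "cbab" -> "bcad"
DP table:
           b    c    a    d
      0    1    2    3    4
  c   1    1    1    2    3
  b   2    1    2    2    3
  a   3    2    2    2    3
  b   4    3    3    3    3
Edit distance = dp[4][4] = 3

3


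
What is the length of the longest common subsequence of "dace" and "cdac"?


LCS of "dace" and "cdac"
DP table:
           c    d    a    c
      0    0    0    0    0
  d   0    0    1    1    1
  a   0    0    1    2    2
  c   0    1    1    2    3
  e   0    1    1    2    3
LCS length = dp[4][4] = 3

3


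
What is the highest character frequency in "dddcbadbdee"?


Input: dddcbadbdee
Character counts:
  'a': 1
  'b': 2
  'c': 1
  'd': 5
  'e': 2
Maximum frequency: 5

5


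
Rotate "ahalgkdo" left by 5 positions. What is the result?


Input: "ahalgkdo", rotate left by 5
First 5 characters: "ahalg"
Remaining characters: "kdo"
Concatenate remaining + first: "kdo" + "ahalg" = "kdoahalg"

kdoahalg


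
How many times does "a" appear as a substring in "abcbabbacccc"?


Searching for "a" in "abcbabbacccc"
Scanning each position:
  Position 0: "a" => MATCH
  Position 1: "b" => no
  Position 2: "c" => no
  Position 3: "b" => no
  Position 4: "a" => MATCH
  Position 5: "b" => no
  Position 6: "b" => no
  Position 7: "a" => MATCH
  Position 8: "c" => no
  Position 9: "c" => no
  Position 10: "c" => no
  Position 11: "c" => no
Total occurrences: 3

3


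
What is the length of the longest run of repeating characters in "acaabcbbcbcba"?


Input: "acaabcbbcbcba"
Scanning for longest run:
  Position 1 ('c'): new char, reset run to 1
  Position 2 ('a'): new char, reset run to 1
  Position 3 ('a'): continues run of 'a', length=2
  Position 4 ('b'): new char, reset run to 1
  Position 5 ('c'): new char, reset run to 1
  Position 6 ('b'): new char, reset run to 1
  Position 7 ('b'): continues run of 'b', length=2
  Position 8 ('c'): new char, reset run to 1
  Position 9 ('b'): new char, reset run to 1
  Position 10 ('c'): new char, reset run to 1
  Position 11 ('b'): new char, reset run to 1
  Position 12 ('a'): new char, reset run to 1
Longest run: 'a' with length 2

2
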